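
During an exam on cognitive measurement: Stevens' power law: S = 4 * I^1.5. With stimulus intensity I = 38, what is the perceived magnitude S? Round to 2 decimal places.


S = 4 * 38^1.5
38^1.5 = 234.2477
S = 4 * 234.2477
= 936.99


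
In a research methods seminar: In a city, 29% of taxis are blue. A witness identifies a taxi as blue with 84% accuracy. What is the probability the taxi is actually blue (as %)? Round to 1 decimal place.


P(blue | says blue) = P(says blue | blue)*P(blue) / [P(says blue | blue)*P(blue) + P(says blue | not blue)*P(not blue)]
Numerator = 0.84 * 0.29 = 0.2436
False identification = 0.16 * 0.71 = 0.1136
P = 0.2436 / (0.2436 + 0.1136)
= 0.2436 / 0.3572
As percentage = 68.2


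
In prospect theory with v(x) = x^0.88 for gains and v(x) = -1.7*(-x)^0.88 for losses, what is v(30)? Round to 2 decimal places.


Since x = 30 >= 0, use v(x) = x^0.88
30^0.88 = 19.9465
v(30) = 19.95


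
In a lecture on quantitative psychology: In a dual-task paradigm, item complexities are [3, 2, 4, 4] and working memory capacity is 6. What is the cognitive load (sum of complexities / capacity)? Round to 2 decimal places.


Total complexity = 3 + 2 + 4 + 4 = 13
Load = total / capacity = 13 / 6
= 2.17


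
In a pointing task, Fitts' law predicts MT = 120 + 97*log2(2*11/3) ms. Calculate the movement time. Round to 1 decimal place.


MT = 120 + 97 * log2(2*11/3)
2D/W = 7.333333
log2(7.333333) = 2.8745
MT = 120 + 97 * 2.8745
= 398.8 ms


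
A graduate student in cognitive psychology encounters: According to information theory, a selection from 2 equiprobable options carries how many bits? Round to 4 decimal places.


H = log2(n)
H = log2(2)
= 1.0000


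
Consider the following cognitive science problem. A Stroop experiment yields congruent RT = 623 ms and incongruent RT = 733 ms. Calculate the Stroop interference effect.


Stroop effect = RT(incongruent) - RT(congruent)
= 733 - 623
= 110 ms


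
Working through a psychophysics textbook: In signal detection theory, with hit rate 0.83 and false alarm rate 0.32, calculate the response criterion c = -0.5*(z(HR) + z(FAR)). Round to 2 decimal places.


c = -0.5 * (z(HR) + z(FAR))
z(0.83) = 0.9542
z(0.32) = -0.4677
c = -0.5 * (0.9542 + -0.4677)
= -0.5 * 0.4865
= -0.24


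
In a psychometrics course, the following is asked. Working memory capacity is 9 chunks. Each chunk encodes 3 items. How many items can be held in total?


Total items = chunks * items_per_chunk
= 9 * 3
= 27


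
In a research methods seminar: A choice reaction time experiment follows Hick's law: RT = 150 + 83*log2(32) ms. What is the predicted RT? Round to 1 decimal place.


RT = 150 + 83 * log2(32)
log2(32) = 5.0
RT = 150 + 83 * 5.0
= 150 + 415.0
= 565.0 ms


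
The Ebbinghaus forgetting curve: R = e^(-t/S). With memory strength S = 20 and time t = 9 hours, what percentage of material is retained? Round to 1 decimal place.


R = e^(-t/S)
-t/S = -9/20 = -0.45
R = e^(-0.45) = 0.637628
Percentage = 0.637628 * 100
= 63.8


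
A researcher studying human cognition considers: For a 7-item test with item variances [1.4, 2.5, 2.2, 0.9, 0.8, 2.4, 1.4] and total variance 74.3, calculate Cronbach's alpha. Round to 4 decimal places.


alpha = (k/(k-1)) * (1 - sum(s_i^2)/s_total^2)
sum(item variances) = 11.6
k/(k-1) = 7/6 = 1.166667
1 - 11.6/74.3 = 1 - 0.156124 = 0.843876
alpha = 1.166667 * 0.843876
= 0.9845


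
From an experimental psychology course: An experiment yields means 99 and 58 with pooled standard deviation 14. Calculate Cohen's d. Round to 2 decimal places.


Cohen's d = (M1 - M2) / S_pooled
= (99 - 58) / 14
= 41 / 14
= 2.93


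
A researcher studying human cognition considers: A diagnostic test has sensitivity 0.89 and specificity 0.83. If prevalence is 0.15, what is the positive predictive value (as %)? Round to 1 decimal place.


PPV = (sens * prev) / (sens * prev + (1-spec) * (1-prev))
Numerator = 0.89 * 0.15 = 0.1335
P(positive and no disease) = (1 - spec) * (1 - prev) = (1 - 0.83) * (1 - 0.15) = 0.1445
Denominator = 0.1335 + 0.1445 = 0.278
PPV = 0.1335 / 0.278 = 0.480216
As percentage = 48.0


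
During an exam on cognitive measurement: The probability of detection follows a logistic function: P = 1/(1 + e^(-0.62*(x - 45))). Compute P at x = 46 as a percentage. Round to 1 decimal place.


P(x) = 1/(1 + e^(-0.62*(46 - 45)))
Exponent = -0.62 * 1 = -0.62
e^(-0.62) = 0.537944
P = 1/(1 + 0.537944) = 0.650219
Percentage = 65.0


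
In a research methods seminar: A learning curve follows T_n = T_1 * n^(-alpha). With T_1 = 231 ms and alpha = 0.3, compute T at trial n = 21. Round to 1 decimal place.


T_n = 231 * 21^(-0.3)
21^(-0.3) = 0.401175
T_n = 231 * 0.401175
= 92.7 ms


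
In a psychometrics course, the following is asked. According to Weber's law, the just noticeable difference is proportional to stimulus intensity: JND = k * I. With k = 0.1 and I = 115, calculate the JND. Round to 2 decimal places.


JND = k * I
JND = 0.1 * 115
= 11.50


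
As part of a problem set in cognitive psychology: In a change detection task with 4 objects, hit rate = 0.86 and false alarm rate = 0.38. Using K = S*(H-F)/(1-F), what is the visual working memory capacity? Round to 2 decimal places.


K = S * (H - F) / (1 - F)
H - F = 0.48
1 - F = 0.62
K = 4 * 0.48 / 0.62
= 3.10


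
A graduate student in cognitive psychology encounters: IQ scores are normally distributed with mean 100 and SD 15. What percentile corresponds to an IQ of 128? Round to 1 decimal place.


z = (IQ - mean) / SD
z = (128 - 100) / 15 = 1.8667
Percentile = Phi(1.8667) * 100
Phi(1.8667) = 0.969028
= 96.9


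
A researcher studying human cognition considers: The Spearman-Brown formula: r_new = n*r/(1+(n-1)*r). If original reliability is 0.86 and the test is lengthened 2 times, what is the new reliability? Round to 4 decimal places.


r_new = n*r / (1 + (n-1)*r)
Numerator = 2 * 0.86 = 1.72
Denominator = 1 + 1 * 0.86 = 1.86
r_new = 1.72 / 1.86
= 0.9247


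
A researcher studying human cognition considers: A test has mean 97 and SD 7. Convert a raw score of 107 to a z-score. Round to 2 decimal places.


z = (X - mu) / sigma
= (107 - 97) / 7
= 10 / 7
= 1.43


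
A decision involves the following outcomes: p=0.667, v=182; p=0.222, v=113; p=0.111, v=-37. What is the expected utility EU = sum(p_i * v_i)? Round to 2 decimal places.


EU = sum(p_i * v_i)
0.667 * 182 = 121.394
0.222 * 113 = 25.086
0.111 * -37 = -4.107
EU = 121.394 + 25.086 + -4.107
= 142.37


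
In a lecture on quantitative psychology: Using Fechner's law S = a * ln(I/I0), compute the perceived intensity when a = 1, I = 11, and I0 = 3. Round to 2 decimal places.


S = 1 * ln(11/3)
I/I0 = 3.666667
ln(3.666667) = 1.2993
S = 1 * 1.2993
= 1.30


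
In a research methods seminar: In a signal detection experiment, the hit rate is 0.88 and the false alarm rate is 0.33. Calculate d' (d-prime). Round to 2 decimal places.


d' = z(HR) - z(FAR)
z(0.88) = 1.175
z(0.33) = -0.4399
d' = 1.175 - -0.4399
= 1.61


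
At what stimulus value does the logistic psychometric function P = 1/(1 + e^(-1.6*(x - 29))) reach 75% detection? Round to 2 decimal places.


At P = 0.75: 0.75 = 1/(1 + e^(-k*(x-x0)))
Solving: e^(-k*(x-x0)) = 1/3
x = x0 + ln(3)/k
ln(3) = 1.0986
x = 29 + 1.0986/1.6
= 29 + 0.6866
= 29.69


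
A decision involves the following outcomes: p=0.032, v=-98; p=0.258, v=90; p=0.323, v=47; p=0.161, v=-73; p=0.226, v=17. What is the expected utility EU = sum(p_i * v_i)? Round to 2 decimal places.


EU = sum(p_i * v_i)
0.032 * -98 = -3.136
0.258 * 90 = 23.22
0.323 * 47 = 15.181
0.161 * -73 = -11.753
0.226 * 17 = 3.842
EU = -3.136 + 23.22 + 15.181 + -11.753 + 3.842
= 27.35


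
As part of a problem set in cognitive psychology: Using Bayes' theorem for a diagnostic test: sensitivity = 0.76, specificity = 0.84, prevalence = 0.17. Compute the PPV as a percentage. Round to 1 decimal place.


PPV = (sens * prev) / (sens * prev + (1-spec) * (1-prev))
Numerator = 0.76 * 0.17 = 0.1292
P(positive and no disease) = (1 - spec) * (1 - prev) = (1 - 0.84) * (1 - 0.17) = 0.1328
Denominator = 0.1292 + 0.1328 = 0.262
PPV = 0.1292 / 0.262 = 0.49313
As percentage = 49.3


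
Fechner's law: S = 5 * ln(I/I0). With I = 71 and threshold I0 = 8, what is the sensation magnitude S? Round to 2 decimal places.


S = 5 * ln(71/8)
I/I0 = 8.875
ln(8.875) = 2.1832
S = 5 * 2.1832
= 10.92


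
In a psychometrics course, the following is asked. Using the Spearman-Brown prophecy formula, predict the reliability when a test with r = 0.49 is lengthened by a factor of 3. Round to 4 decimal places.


r_new = n*r / (1 + (n-1)*r)
Numerator = 3 * 0.49 = 1.47
Denominator = 1 + 2 * 0.49 = 1.98
r_new = 1.47 / 1.98
= 0.7424


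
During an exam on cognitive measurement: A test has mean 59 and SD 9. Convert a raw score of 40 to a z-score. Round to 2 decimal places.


z = (X - mu) / sigma
= (40 - 59) / 9
= -19 / 9
= -2.11


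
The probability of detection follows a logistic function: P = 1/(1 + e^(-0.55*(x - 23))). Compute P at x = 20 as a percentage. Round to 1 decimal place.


P(x) = 1/(1 + e^(-0.55*(20 - 23)))
Exponent = -0.55 * -3 = 1.65
e^(1.65) = 5.20698
P = 1/(1 + 5.20698) = 0.161109
Percentage = 16.1


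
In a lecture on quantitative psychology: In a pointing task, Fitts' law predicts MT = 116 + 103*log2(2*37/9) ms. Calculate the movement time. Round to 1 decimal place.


MT = 116 + 103 * log2(2*37/9)
2D/W = 8.222222
log2(8.222222) = 3.0395
MT = 116 + 103 * 3.0395
= 429.1 ms


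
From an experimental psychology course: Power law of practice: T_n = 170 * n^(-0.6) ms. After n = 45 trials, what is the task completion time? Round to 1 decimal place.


T_n = 170 * 45^(-0.6)
45^(-0.6) = 0.101876
T_n = 170 * 0.101876
= 17.3 ms


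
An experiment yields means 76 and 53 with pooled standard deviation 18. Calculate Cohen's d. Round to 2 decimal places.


Cohen's d = (M1 - M2) / S_pooled
= (76 - 53) / 18
= 23 / 18
= 1.28


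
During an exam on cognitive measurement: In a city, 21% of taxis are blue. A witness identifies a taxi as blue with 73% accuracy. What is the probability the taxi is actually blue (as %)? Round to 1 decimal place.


P(blue | says blue) = P(says blue | blue)*P(blue) / [P(says blue | blue)*P(blue) + P(says blue | not blue)*P(not blue)]
Numerator = 0.73 * 0.21 = 0.1533
False identification = 0.27 * 0.79 = 0.2133
P = 0.1533 / (0.1533 + 0.2133)
= 0.1533 / 0.3666
As percentage = 41.8


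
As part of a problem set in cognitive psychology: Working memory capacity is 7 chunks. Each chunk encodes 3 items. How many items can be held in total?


Total items = chunks * items_per_chunk
= 7 * 3
= 21


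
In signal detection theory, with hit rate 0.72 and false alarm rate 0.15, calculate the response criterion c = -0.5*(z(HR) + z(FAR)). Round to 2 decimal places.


c = -0.5 * (z(HR) + z(FAR))
z(0.72) = 0.5828
z(0.15) = -1.0364
c = -0.5 * (0.5828 + -1.0364)
= -0.5 * -0.4536
= 0.23


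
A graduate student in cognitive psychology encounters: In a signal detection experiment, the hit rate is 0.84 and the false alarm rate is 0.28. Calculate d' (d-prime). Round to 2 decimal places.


d' = z(HR) - z(FAR)
z(0.84) = 0.9945
z(0.28) = -0.5828
d' = 0.9945 - -0.5828
= 1.58


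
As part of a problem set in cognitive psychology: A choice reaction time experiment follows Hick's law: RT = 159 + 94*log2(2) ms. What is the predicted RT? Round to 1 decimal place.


RT = 159 + 94 * log2(2)
log2(2) = 1.0
RT = 159 + 94 * 1.0
= 159 + 94.0
= 253.0 ms


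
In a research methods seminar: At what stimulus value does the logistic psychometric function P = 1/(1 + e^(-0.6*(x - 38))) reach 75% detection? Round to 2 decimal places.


At P = 0.75: 0.75 = 1/(1 + e^(-k*(x-x0)))
Solving: e^(-k*(x-x0)) = 1/3
x = x0 + ln(3)/k
ln(3) = 1.0986
x = 38 + 1.0986/0.6
= 38 + 1.831
= 39.83


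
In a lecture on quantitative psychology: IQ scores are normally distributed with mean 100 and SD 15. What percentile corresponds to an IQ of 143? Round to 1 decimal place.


z = (IQ - mean) / SD
z = (143 - 100) / 15 = 2.8667
Percentile = Phi(2.8667) * 100
Phi(2.8667) = 0.997926
= 99.8


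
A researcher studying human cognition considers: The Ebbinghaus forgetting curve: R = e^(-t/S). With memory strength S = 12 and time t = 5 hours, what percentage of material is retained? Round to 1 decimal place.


R = e^(-t/S)
-t/S = -5/12 = -0.416667
R = e^(-0.416667) = 0.65924
Percentage = 0.65924 * 100
= 65.9


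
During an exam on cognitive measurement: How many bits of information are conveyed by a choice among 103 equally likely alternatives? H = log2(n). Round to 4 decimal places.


H = log2(n)
H = log2(103)
= 6.6865


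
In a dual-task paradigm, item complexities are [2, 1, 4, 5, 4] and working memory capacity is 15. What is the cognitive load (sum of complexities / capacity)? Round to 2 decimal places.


Total complexity = 2 + 1 + 4 + 5 + 4 = 16
Load = total / capacity = 16 / 15
= 1.07


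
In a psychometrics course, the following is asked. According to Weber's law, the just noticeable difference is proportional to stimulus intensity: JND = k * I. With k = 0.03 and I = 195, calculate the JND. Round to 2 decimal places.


JND = k * I
JND = 0.03 * 195
= 5.85


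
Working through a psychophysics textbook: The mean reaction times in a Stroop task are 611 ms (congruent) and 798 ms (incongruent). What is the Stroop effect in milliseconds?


Stroop effect = RT(incongruent) - RT(congruent)
= 798 - 611
= 187 ms


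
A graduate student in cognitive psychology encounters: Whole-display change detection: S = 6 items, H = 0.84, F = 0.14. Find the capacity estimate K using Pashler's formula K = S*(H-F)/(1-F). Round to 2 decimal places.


K = S * (H - F) / (1 - F)
H - F = 0.7
1 - F = 0.86
K = 6 * 0.7 / 0.86
= 4.88


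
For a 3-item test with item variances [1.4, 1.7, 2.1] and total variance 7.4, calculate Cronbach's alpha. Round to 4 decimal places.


alpha = (k/(k-1)) * (1 - sum(s_i^2)/s_total^2)
sum(item variances) = 5.2
k/(k-1) = 3/2 = 1.5
1 - 5.2/7.4 = 1 - 0.702703 = 0.297297
alpha = 1.5 * 0.297297
= 0.4459


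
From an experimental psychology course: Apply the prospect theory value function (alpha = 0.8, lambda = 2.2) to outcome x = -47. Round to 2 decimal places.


Since x = -47 < 0, use v(x) = -lambda*(-x)^alpha
(-x) = 47
47^0.8 = 21.761
v(-47) = -2.2 * 21.761
= -47.87


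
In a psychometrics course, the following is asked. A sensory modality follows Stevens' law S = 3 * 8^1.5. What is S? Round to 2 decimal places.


S = 3 * 8^1.5
8^1.5 = 22.6274
S = 3 * 22.6274
= 67.88


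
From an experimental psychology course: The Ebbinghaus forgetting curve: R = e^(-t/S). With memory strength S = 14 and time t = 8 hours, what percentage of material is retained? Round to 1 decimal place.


R = e^(-t/S)
-t/S = -8/14 = -0.571429
R = e^(-0.571429) = 0.564718
Percentage = 0.564718 * 100
= 56.5


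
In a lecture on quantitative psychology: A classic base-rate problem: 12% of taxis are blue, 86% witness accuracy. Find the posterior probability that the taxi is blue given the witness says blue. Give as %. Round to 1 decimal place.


P(blue | says blue) = P(says blue | blue)*P(blue) / [P(says blue | blue)*P(blue) + P(says blue | not blue)*P(not blue)]
Numerator = 0.86 * 0.12 = 0.1032
False identification = 0.14 * 0.88 = 0.1232
P = 0.1032 / (0.1032 + 0.1232)
= 0.1032 / 0.2264
As percentage = 45.6


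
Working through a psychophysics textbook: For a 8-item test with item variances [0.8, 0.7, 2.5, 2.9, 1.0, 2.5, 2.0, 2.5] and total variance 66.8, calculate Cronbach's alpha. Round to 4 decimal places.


alpha = (k/(k-1)) * (1 - sum(s_i^2)/s_total^2)
sum(item variances) = 14.9
k/(k-1) = 8/7 = 1.142857
1 - 14.9/66.8 = 1 - 0.223054 = 0.776946
alpha = 1.142857 * 0.776946
= 0.8879


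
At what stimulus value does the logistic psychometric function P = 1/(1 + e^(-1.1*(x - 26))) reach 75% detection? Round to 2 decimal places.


At P = 0.75: 0.75 = 1/(1 + e^(-k*(x-x0)))
Solving: e^(-k*(x-x0)) = 1/3
x = x0 + ln(3)/k
ln(3) = 1.0986
x = 26 + 1.0986/1.1
= 26 + 0.9987
= 27.00


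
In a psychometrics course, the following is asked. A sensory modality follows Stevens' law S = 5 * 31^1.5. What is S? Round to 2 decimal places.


S = 5 * 31^1.5
31^1.5 = 172.6007
S = 5 * 172.6007
= 863.00


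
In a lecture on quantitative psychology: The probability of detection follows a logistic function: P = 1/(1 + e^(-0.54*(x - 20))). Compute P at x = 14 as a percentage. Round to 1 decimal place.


P(x) = 1/(1 + e^(-0.54*(14 - 20)))
Exponent = -0.54 * -6 = 3.24
e^(3.24) = 25.533722
P = 1/(1 + 25.533722) = 0.037688
Percentage = 3.8


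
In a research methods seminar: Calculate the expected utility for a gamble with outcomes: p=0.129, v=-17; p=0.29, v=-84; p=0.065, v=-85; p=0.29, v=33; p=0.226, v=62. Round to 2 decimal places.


EU = sum(p_i * v_i)
0.129 * -17 = -2.193
0.29 * -84 = -24.36
0.065 * -85 = -5.525
0.29 * 33 = 9.57
0.226 * 62 = 14.012
EU = -2.193 + -24.36 + -5.525 + 9.57 + 14.012
= -8.50


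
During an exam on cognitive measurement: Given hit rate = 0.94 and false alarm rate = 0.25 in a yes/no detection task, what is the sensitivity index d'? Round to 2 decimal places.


d' = z(HR) - z(FAR)
z(0.94) = 1.5548
z(0.25) = -0.6745
d' = 1.5548 - -0.6745
= 2.23


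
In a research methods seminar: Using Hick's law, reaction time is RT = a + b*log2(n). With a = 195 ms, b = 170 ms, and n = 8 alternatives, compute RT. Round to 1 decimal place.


RT = 195 + 170 * log2(8)
log2(8) = 3.0
RT = 195 + 170 * 3.0
= 195 + 510.0
= 705.0 ms


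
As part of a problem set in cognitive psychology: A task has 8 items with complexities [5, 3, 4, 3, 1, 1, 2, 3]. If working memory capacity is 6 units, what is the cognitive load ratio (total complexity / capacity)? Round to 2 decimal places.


Total complexity = 5 + 3 + 4 + 3 + 1 + 1 + 2 + 3 = 22
Load = total / capacity = 22 / 6
= 3.67


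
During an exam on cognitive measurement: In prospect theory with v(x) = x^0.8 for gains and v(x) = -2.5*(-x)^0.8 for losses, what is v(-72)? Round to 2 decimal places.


Since x = -72 < 0, use v(x) = -lambda*(-x)^alpha
(-x) = 72
72^0.8 = 30.6102
v(-72) = -2.5 * 30.6102
= -76.53


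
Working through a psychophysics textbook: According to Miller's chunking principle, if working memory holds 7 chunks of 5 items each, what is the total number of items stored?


Total items = chunks * items_per_chunk
= 7 * 5
= 35


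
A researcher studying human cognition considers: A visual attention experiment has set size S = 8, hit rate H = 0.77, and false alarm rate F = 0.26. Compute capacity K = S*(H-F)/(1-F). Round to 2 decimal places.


K = S * (H - F) / (1 - F)
H - F = 0.51
1 - F = 0.74
K = 8 * 0.51 / 0.74
= 5.51


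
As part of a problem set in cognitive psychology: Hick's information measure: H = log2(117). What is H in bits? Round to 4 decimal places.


H = log2(n)
H = log2(117)
= 6.8704


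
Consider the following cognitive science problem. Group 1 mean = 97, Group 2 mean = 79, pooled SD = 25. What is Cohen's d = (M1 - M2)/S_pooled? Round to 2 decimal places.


Cohen's d = (M1 - M2) / S_pooled
= (97 - 79) / 25
= 18 / 25
= 0.72


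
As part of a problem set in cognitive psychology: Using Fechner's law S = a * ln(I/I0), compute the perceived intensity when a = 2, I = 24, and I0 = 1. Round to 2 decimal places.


S = 2 * ln(24/1)
I/I0 = 24.0
ln(24.0) = 3.1781
S = 2 * 3.1781
= 6.36


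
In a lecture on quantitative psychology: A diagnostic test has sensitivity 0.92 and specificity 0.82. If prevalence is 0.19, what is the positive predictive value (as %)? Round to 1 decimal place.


PPV = (sens * prev) / (sens * prev + (1-spec) * (1-prev))
Numerator = 0.92 * 0.19 = 0.1748
P(positive and no disease) = (1 - spec) * (1 - prev) = (1 - 0.82) * (1 - 0.19) = 0.1458
Denominator = 0.1748 + 0.1458 = 0.3206
PPV = 0.1748 / 0.3206 = 0.545228
As percentage = 54.5


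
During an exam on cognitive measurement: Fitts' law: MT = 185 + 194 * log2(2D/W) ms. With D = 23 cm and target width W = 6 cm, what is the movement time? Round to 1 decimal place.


MT = 185 + 194 * log2(2*23/6)
2D/W = 7.666667
log2(7.666667) = 2.9386
MT = 185 + 194 * 2.9386
= 755.1 ms


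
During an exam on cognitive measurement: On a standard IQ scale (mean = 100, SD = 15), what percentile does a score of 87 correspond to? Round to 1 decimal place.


z = (IQ - mean) / SD
z = (87 - 100) / 15 = -0.8667
Percentile = Phi(-0.8667) * 100
Phi(-0.8667) = 0.193053
= 19.3


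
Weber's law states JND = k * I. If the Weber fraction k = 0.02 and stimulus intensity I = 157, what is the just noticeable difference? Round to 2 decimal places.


JND = k * I
JND = 0.02 * 157
= 3.14


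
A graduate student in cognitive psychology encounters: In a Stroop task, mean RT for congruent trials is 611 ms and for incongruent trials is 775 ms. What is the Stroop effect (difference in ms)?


Stroop effect = RT(incongruent) - RT(congruent)
= 775 - 611
= 164 ms


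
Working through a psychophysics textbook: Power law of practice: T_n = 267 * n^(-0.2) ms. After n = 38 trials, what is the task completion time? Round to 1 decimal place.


T_n = 267 * 38^(-0.2)
38^(-0.2) = 0.483107
T_n = 267 * 0.483107
= 129.0 ms


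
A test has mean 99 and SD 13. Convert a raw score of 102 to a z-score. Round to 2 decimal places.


z = (X - mu) / sigma
= (102 - 99) / 13
= 3 / 13
= 0.23


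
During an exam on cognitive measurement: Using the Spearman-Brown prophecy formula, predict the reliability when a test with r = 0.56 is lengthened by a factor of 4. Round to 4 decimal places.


r_new = n*r / (1 + (n-1)*r)
Numerator = 4 * 0.56 = 2.24
Denominator = 1 + 3 * 0.56 = 2.68
r_new = 2.24 / 2.68
= 0.8358


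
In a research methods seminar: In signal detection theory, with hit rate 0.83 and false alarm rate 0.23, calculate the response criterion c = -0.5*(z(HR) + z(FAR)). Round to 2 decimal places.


c = -0.5 * (z(HR) + z(FAR))
z(0.83) = 0.9542
z(0.23) = -0.7388
c = -0.5 * (0.9542 + -0.7388)
= -0.5 * 0.2154
= -0.11


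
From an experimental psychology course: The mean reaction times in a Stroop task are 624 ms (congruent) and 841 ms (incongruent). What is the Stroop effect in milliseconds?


Stroop effect = RT(incongruent) - RT(congruent)
= 841 - 624
= 217 ms


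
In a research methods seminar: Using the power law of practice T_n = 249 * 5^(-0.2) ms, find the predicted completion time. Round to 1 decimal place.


T_n = 249 * 5^(-0.2)
5^(-0.2) = 0.72478
T_n = 249 * 0.72478
= 180.5 ms


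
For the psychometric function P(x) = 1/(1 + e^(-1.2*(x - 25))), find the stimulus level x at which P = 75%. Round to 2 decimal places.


At P = 0.75: 0.75 = 1/(1 + e^(-k*(x-x0)))
Solving: e^(-k*(x-x0)) = 1/3
x = x0 + ln(3)/k
ln(3) = 1.0986
x = 25 + 1.0986/1.2
= 25 + 0.9155
= 25.92


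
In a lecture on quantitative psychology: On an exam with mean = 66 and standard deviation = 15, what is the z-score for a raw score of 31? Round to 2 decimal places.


z = (X - mu) / sigma
= (31 - 66) / 15
= -35 / 15
= -2.33


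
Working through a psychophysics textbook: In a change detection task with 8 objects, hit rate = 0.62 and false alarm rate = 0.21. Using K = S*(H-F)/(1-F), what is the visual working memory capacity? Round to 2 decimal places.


K = S * (H - F) / (1 - F)
H - F = 0.41
1 - F = 0.79
K = 8 * 0.41 / 0.79
= 4.15


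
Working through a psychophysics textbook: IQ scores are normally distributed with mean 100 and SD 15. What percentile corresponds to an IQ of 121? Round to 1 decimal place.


z = (IQ - mean) / SD
z = (121 - 100) / 15 = 1.4
Percentile = Phi(1.4) * 100
Phi(1.4) = 0.919243
= 91.9


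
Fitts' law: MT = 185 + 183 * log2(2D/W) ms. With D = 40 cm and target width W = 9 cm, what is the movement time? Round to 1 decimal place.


MT = 185 + 183 * log2(2*40/9)
2D/W = 8.888889
log2(8.888889) = 3.152
MT = 185 + 183 * 3.152
= 761.8 ms


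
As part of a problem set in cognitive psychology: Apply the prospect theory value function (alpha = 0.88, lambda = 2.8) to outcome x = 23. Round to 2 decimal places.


Since x = 23 >= 0, use v(x) = x^0.88
23^0.88 = 15.7878
v(23) = 15.79


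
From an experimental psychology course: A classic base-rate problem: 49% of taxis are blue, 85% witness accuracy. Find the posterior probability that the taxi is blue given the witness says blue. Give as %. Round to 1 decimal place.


P(blue | says blue) = P(says blue | blue)*P(blue) / [P(says blue | blue)*P(blue) + P(says blue | not blue)*P(not blue)]
Numerator = 0.85 * 0.49 = 0.4165
False identification = 0.15 * 0.51 = 0.0765
P = 0.4165 / (0.4165 + 0.0765)
= 0.4165 / 0.493
As percentage = 84.5


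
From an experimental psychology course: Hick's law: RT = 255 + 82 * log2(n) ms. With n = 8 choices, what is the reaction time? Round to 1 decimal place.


RT = 255 + 82 * log2(8)
log2(8) = 3.0
RT = 255 + 82 * 3.0
= 255 + 246.0
= 501.0 ms


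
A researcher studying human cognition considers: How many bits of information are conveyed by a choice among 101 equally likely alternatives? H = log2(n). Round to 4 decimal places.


H = log2(n)
H = log2(101)
= 6.6582


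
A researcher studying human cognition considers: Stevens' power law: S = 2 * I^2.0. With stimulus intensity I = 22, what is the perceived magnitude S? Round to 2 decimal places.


S = 2 * 22^2.0
22^2.0 = 484.0
S = 2 * 484.0
= 968.00


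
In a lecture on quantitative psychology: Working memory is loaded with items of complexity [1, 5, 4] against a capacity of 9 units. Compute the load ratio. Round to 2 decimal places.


Total complexity = 1 + 5 + 4 = 10
Load = total / capacity = 10 / 9
= 1.11


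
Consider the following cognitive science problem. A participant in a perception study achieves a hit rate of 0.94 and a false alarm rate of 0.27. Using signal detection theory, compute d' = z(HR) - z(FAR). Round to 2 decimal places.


d' = z(HR) - z(FAR)
z(0.94) = 1.5548
z(0.27) = -0.6128
d' = 1.5548 - -0.6128
= 2.17


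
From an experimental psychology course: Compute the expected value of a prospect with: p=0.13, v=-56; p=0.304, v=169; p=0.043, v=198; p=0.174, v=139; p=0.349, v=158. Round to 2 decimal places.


EU = sum(p_i * v_i)
0.13 * -56 = -7.28
0.304 * 169 = 51.376
0.043 * 198 = 8.514
0.174 * 139 = 24.186
0.349 * 158 = 55.142
EU = -7.28 + 51.376 + 8.514 + 24.186 + 55.142
= 131.94


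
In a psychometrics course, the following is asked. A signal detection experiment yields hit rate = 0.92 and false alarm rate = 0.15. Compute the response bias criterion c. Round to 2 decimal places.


c = -0.5 * (z(HR) + z(FAR))
z(0.92) = 1.4051
z(0.15) = -1.0364
c = -0.5 * (1.4051 + -1.0364)
= -0.5 * 0.3687
= -0.18


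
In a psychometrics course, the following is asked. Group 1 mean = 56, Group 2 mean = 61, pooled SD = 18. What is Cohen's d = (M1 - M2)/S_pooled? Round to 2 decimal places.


Cohen's d = (M1 - M2) / S_pooled
= (56 - 61) / 18
= -5 / 18
= -0.28


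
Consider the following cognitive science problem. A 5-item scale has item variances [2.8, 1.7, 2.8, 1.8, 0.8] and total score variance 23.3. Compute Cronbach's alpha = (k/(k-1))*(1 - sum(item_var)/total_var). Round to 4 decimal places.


alpha = (k/(k-1)) * (1 - sum(s_i^2)/s_total^2)
sum(item variances) = 9.9
k/(k-1) = 5/4 = 1.25
1 - 9.9/23.3 = 1 - 0.424893 = 0.575107
alpha = 1.25 * 0.575107
= 0.7189


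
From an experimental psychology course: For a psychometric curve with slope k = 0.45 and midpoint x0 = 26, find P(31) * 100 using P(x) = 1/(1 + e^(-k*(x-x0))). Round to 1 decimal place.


P(x) = 1/(1 + e^(-0.45*(31 - 26)))
Exponent = -0.45 * 5 = -2.25
e^(-2.25) = 0.105399
P = 1/(1 + 0.105399) = 0.904651
Percentage = 90.5


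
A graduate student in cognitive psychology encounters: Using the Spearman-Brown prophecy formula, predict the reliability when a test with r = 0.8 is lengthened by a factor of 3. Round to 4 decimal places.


r_new = n*r / (1 + (n-1)*r)
Numerator = 3 * 0.8 = 2.4
Denominator = 1 + 2 * 0.8 = 2.6
r_new = 2.4 / 2.6
= 0.9231


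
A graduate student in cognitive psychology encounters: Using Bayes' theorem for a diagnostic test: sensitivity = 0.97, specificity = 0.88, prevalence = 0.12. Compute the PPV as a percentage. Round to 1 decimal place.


PPV = (sens * prev) / (sens * prev + (1-spec) * (1-prev))
Numerator = 0.97 * 0.12 = 0.1164
P(positive and no disease) = (1 - spec) * (1 - prev) = (1 - 0.88) * (1 - 0.12) = 0.1056
Denominator = 0.1164 + 0.1056 = 0.222
PPV = 0.1164 / 0.222 = 0.524324
As percentage = 52.4


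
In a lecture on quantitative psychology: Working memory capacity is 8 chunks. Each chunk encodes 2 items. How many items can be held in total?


Total items = chunks * items_per_chunk
= 8 * 2
= 16


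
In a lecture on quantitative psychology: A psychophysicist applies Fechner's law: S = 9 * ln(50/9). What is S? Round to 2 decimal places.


S = 9 * ln(50/9)
I/I0 = 5.555556
ln(5.555556) = 1.7148
S = 9 * 1.7148
= 15.43


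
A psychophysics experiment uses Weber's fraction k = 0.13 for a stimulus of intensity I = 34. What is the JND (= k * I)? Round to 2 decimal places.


JND = k * I
JND = 0.13 * 34
= 4.42


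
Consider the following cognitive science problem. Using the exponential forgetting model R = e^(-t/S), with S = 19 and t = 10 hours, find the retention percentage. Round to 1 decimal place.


R = e^(-t/S)
-t/S = -10/19 = -0.526316
R = e^(-0.526316) = 0.590777
Percentage = 0.590777 * 100
= 59.1


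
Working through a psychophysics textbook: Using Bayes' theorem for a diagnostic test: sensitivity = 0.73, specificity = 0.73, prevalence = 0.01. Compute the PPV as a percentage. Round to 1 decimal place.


PPV = (sens * prev) / (sens * prev + (1-spec) * (1-prev))
Numerator = 0.73 * 0.01 = 0.0073
P(positive and no disease) = (1 - spec) * (1 - prev) = (1 - 0.73) * (1 - 0.01) = 0.2673
Denominator = 0.0073 + 0.2673 = 0.2746
PPV = 0.0073 / 0.2746 = 0.026584
As percentage = 2.7


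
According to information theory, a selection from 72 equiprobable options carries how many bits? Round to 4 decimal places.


H = log2(n)
H = log2(72)
= 6.1699


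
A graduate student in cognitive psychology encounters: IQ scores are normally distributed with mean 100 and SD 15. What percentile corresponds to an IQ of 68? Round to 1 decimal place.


z = (IQ - mean) / SD
z = (68 - 100) / 15 = -2.1333
Percentile = Phi(-2.1333) * 100
Phi(-2.1333) = 0.01645
= 1.6


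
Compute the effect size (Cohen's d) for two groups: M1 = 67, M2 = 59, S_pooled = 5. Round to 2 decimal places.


Cohen's d = (M1 - M2) / S_pooled
= (67 - 59) / 5
= 8 / 5
= 1.60


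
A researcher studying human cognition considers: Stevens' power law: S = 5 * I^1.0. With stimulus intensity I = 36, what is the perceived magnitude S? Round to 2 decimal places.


S = 5 * 36^1.0
36^1.0 = 36.0
S = 5 * 36.0
= 180.00


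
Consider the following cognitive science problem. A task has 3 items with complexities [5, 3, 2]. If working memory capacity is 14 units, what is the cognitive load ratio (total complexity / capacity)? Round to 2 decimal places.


Total complexity = 5 + 3 + 2 = 10
Load = total / capacity = 10 / 14
= 0.71


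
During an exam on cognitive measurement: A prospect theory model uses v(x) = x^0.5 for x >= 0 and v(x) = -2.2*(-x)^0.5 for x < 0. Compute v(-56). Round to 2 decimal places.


Since x = -56 < 0, use v(x) = -lambda*(-x)^alpha
(-x) = 56
56^0.5 = 7.4833
v(-56) = -2.2 * 7.4833
= -16.46


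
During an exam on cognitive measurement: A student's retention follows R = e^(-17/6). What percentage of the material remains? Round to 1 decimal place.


R = e^(-t/S)
-t/S = -17/6 = -2.833333
R = e^(-2.833333) = 0.058816
Percentage = 0.058816 * 100
= 5.9


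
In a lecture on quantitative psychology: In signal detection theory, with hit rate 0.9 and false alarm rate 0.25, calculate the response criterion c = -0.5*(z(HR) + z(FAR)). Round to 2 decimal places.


c = -0.5 * (z(HR) + z(FAR))
z(0.9) = 1.2816
z(0.25) = -0.6745
c = -0.5 * (1.2816 + -0.6745)
= -0.5 * 0.6071
= -0.30


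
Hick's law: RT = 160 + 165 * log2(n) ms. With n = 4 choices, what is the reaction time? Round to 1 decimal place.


RT = 160 + 165 * log2(4)
log2(4) = 2.0
RT = 160 + 165 * 2.0
= 160 + 330.0
= 490.0 ms


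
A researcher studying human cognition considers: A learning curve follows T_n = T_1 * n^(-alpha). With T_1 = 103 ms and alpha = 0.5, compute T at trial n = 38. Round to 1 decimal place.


T_n = 103 * 38^(-0.5)
38^(-0.5) = 0.162221
T_n = 103 * 0.162221
= 16.7 ms


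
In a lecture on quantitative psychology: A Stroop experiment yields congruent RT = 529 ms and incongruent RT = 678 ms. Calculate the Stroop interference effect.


Stroop effect = RT(incongruent) - RT(congruent)
= 678 - 529
= 149 ms


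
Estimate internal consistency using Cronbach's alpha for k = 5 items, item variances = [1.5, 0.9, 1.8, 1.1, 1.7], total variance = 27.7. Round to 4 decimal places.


alpha = (k/(k-1)) * (1 - sum(s_i^2)/s_total^2)
sum(item variances) = 7.0
k/(k-1) = 5/4 = 1.25
1 - 7.0/27.7 = 1 - 0.252708 = 0.747292
alpha = 1.25 * 0.747292
= 0.9341


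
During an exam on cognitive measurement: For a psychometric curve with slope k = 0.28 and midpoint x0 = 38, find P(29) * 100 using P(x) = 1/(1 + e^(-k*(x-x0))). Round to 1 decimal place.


P(x) = 1/(1 + e^(-0.28*(29 - 38)))
Exponent = -0.28 * -9 = 2.52
e^(2.52) = 12.428597
P = 1/(1 + 12.428597) = 0.074468
Percentage = 7.4


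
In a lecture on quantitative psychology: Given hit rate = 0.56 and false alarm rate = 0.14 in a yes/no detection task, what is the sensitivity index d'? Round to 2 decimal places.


d' = z(HR) - z(FAR)
z(0.56) = 0.151
z(0.14) = -1.0803
d' = 0.151 - -1.0803
= 1.23


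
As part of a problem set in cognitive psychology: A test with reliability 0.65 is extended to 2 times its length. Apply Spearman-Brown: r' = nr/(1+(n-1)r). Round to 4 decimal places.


r_new = n*r / (1 + (n-1)*r)
Numerator = 2 * 0.65 = 1.3
Denominator = 1 + 1 * 0.65 = 1.65
r_new = 1.3 / 1.65
= 0.7879


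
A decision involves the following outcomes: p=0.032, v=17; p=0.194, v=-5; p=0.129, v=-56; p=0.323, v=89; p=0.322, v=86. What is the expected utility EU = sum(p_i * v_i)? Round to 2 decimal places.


EU = sum(p_i * v_i)
0.032 * 17 = 0.544
0.194 * -5 = -0.97
0.129 * -56 = -7.224
0.323 * 89 = 28.747
0.322 * 86 = 27.692
EU = 0.544 + -0.97 + -7.224 + 28.747 + 27.692
= 48.79


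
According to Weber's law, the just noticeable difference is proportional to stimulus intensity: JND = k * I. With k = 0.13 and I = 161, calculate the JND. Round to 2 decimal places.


JND = k * I
JND = 0.13 * 161
= 20.93


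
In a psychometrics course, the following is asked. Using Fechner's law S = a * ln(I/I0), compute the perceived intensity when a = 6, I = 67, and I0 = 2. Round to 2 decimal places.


S = 6 * ln(67/2)
I/I0 = 33.5
ln(33.5) = 3.5115
S = 6 * 3.5115
= 21.07


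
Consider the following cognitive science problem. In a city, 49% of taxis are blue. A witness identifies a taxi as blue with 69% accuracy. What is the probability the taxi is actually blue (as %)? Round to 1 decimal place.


P(blue | says blue) = P(says blue | blue)*P(blue) / [P(says blue | blue)*P(blue) + P(says blue | not blue)*P(not blue)]
Numerator = 0.69 * 0.49 = 0.3381
False identification = 0.31 * 0.51 = 0.1581
P = 0.3381 / (0.3381 + 0.1581)
= 0.3381 / 0.4962
As percentage = 68.1


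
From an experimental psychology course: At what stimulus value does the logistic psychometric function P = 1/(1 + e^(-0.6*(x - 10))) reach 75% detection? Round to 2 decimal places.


At P = 0.75: 0.75 = 1/(1 + e^(-k*(x-x0)))
Solving: e^(-k*(x-x0)) = 1/3
x = x0 + ln(3)/k
ln(3) = 1.0986
x = 10 + 1.0986/0.6
= 10 + 1.831
= 11.83


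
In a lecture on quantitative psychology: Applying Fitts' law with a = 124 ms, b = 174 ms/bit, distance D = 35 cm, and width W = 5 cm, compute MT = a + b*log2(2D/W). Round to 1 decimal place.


MT = 124 + 174 * log2(2*35/5)
2D/W = 14.0
log2(14.0) = 3.8074
MT = 124 + 174 * 3.8074
= 786.5 ms


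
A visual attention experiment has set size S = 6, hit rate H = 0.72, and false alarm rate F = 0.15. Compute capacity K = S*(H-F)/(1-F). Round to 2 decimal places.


K = S * (H - F) / (1 - F)
H - F = 0.57
1 - F = 0.85
K = 6 * 0.57 / 0.85
= 4.02


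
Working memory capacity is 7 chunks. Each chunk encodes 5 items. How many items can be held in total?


Total items = chunks * items_per_chunk
= 7 * 5
= 35


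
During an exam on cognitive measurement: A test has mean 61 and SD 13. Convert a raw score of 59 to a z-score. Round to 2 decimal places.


z = (X - mu) / sigma
= (59 - 61) / 13
= -2 / 13
= -0.15


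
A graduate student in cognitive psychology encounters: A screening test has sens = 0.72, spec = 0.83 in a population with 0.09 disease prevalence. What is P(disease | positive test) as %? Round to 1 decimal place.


PPV = (sens * prev) / (sens * prev + (1-spec) * (1-prev))
Numerator = 0.72 * 0.09 = 0.0648
P(positive and no disease) = (1 - spec) * (1 - prev) = (1 - 0.83) * (1 - 0.09) = 0.1547
Denominator = 0.0648 + 0.1547 = 0.2195
PPV = 0.0648 / 0.2195 = 0.295216
As percentage = 29.5


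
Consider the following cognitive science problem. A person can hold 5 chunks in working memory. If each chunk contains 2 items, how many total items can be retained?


Total items = chunks * items_per_chunk
= 5 * 2
= 10


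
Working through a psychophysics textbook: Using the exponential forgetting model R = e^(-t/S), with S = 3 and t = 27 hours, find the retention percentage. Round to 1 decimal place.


R = e^(-t/S)
-t/S = -27/3 = -9.0
R = e^(-9.0) = 0.000123
Percentage = 0.000123 * 100
= 0.0


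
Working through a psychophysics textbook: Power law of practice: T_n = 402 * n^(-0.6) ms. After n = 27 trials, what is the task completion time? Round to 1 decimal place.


T_n = 402 * 27^(-0.6)
27^(-0.6) = 0.138415
T_n = 402 * 0.138415
= 55.6 ms


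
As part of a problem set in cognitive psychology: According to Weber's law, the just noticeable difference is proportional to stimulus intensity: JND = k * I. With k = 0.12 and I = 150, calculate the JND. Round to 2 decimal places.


JND = k * I
JND = 0.12 * 150
= 18.00


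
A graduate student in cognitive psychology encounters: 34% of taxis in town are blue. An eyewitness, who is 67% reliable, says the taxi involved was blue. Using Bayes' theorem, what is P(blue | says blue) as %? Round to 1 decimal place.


P(blue | says blue) = P(says blue | blue)*P(blue) / [P(says blue | blue)*P(blue) + P(says blue | not blue)*P(not blue)]
Numerator = 0.67 * 0.34 = 0.2278
False identification = 0.33 * 0.66 = 0.2178
P = 0.2278 / (0.2278 + 0.2178)
= 0.2278 / 0.4456
As percentage = 51.1


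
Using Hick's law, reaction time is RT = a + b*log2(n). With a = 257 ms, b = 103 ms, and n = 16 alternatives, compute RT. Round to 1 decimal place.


RT = 257 + 103 * log2(16)
log2(16) = 4.0
RT = 257 + 103 * 4.0
= 257 + 412.0
= 669.0 ms


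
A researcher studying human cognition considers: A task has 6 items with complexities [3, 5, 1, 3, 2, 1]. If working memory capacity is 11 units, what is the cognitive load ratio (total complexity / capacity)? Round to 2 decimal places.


Total complexity = 3 + 5 + 1 + 3 + 2 + 1 = 15
Load = total / capacity = 15 / 11
= 1.36


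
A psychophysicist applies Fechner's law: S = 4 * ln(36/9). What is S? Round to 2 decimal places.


S = 4 * ln(36/9)
I/I0 = 4.0
ln(4.0) = 1.3863
S = 4 * 1.3863
= 5.55


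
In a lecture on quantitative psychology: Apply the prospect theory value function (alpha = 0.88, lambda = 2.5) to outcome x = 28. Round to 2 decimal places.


Since x = 28 >= 0, use v(x) = x^0.88
28^0.88 = 18.7715
v(28) = 18.77
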